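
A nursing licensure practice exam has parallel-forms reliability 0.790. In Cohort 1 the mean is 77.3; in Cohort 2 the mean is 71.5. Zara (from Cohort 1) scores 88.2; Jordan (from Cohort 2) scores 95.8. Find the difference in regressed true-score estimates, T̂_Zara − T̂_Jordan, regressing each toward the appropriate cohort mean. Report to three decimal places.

-4.786

T̂_Zara = 0.790(88.2) + 0.210(77.3) = 85.91100
T̂_Jordan = 0.790(95.8) + 0.210(71.5) = 90.69700
Difference = 85.91100 − 90.69700 = -4.78600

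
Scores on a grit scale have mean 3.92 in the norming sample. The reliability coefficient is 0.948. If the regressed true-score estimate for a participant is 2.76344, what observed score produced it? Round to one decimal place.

2.7

T̂ = ρX + (1 − ρ)μ  ⇒  X = (T̂ − (1 − ρ)μ) / ρ
X = (2.76344 − 0.052 × 3.92) / 0.948 = (2.76344 − 0.20384) / 0.948 = 2.55960 / 0.948 = 2.700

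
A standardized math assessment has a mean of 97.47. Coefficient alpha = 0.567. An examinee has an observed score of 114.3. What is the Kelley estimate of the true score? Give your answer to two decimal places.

T̂ = 0.567(114.3) + 0.433(97.47) = 64.8081 + 42.20451 = 107.013 → 107.01

107.01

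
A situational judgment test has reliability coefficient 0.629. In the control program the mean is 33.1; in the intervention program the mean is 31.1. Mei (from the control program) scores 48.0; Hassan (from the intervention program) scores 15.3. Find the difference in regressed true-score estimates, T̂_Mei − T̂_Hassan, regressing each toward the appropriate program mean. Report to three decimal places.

T̂_Mei = 0.629(48.0) + 0.371(33.1) = 42.47210
T̂_Hassan = 0.629(15.3) + 0.371(31.1) = 21.16180
Difference = 42.47210 − 21.16180 = 21.31030

21.310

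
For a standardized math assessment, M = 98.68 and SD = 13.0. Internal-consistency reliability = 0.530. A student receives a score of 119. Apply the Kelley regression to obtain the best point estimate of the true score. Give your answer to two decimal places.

109.45

T̂ = 0.530(119) + 0.470(98.68) = 63.070 + 46.37960 = 109.450 → 109.45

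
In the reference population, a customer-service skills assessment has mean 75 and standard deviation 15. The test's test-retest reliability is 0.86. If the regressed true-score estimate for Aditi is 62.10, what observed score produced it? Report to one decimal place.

T̂ = ρX + (1 − ρ)μ  ⇒  X = (T̂ − (1 − ρ)μ) / ρ
X = (62.10 − 0.14 × 75) / 0.86 = (62.10 − 10.50) / 0.86 = 51.60 / 0.86 = 60.000

60.0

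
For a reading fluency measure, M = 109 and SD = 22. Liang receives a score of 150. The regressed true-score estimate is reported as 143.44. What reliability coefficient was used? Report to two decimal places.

T̂ = ρX + (1 − ρ)μ  ⇒  T̂ − μ = ρ(X − μ)
ρ = (T̂ − μ)/(X − μ) = (143.44 − 109) / (150 − 109) = 34.44 / 41.0 = 0.8400

0.84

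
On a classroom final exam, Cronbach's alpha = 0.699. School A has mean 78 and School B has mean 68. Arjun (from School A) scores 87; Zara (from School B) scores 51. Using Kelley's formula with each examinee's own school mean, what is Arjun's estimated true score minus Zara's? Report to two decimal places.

28.17

T̂_Arjun = 0.699(87) + 0.301(78) = 84.2910
T̂_Zara = 0.699(51) + 0.301(68) = 56.1170
Difference = 84.2910 − 56.1170 = 28.1740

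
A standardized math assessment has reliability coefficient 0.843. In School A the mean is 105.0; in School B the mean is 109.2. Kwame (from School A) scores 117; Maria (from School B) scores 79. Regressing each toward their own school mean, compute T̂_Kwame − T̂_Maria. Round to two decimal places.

31.37

T̂_Kwame = 0.843(117) + 0.157(105.0) = 115.1160
T̂_Maria = 0.843(79) + 0.157(109.2) = 83.7414
Difference = 115.1160 − 83.7414 = 31.3746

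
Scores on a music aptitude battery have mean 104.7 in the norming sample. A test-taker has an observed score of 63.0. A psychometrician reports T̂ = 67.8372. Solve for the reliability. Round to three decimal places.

0.884

T̂ = ρX + (1 − ρ)μ  ⇒  T̂ − μ = ρ(X − μ)
ρ = (T̂ − μ)/(X − μ) = (67.8372 − 104.7) / (63.0 − 104.7) = -36.8628 / -41.7 = 0.88400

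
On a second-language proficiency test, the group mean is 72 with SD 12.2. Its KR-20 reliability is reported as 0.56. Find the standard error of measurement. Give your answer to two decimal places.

SEM = SD · √(1 − ρ) = 12.2 × √0.44 = 12.2 × 0.6633 = 8.093

8.09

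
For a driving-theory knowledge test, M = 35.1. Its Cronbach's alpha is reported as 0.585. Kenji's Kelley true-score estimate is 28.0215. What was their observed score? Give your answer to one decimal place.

23.0

T̂ = ρX + (1 − ρ)μ  ⇒  X = (T̂ − (1 − ρ)μ) / ρ
X = (28.0215 − 0.415 × 35.1) / 0.585 = (28.0215 − 14.5665) / 0.585 = 13.4550 / 0.585 = 23.000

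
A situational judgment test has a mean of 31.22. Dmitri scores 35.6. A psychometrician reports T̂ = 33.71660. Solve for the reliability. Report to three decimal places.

T̂ = ρX + (1 − ρ)μ  ⇒  T̂ − μ = ρ(X − μ)
ρ = (T̂ − μ)/(X − μ) = (33.71660 − 31.22) / (35.6 − 31.22) = 2.49660 / 4.38 = 0.57000

0.570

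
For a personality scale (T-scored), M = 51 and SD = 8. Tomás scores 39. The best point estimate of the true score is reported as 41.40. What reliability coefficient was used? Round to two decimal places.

T̂ = ρX + (1 − ρ)μ  ⇒  T̂ − μ = ρ(X − μ)
ρ = (T̂ − μ)/(X − μ) = (41.40 − 51) / (39 − 51) = -9.60 / -12.0 = 0.8000

0.80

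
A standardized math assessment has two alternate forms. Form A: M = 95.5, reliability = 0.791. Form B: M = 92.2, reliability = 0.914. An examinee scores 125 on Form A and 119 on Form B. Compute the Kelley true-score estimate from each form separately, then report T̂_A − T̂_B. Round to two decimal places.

2.14

T̂_A = 0.791(125) + 0.209(95.5) = 118.8345
T̂_B = 0.914(119) + 0.086(92.2) = 116.6952
T̂_A − T̂_B = 2.1393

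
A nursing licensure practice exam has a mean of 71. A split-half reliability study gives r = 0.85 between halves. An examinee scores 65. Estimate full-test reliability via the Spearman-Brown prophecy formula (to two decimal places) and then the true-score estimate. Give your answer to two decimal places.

Spearman-Brown: ρ = 2r/(1 + r) = 2(0.85)/(1 + 0.85) = 1.700/1.85 = 0.9189 → 0.92
T̂ = ρX + (1 − ρ)μ
  = 0.92 × 65 + 0.08 × 71
  = 59.80 + 5.68
  = 65.480
  ≈ 65.48

65.48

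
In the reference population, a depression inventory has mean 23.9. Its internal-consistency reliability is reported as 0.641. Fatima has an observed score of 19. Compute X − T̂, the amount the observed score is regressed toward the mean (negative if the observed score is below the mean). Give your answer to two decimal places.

T̂ = ρX + (1 − ρ)μ
  = 0.641 × 19 + 0.359 × 23.9
  = 12.179 + 8.5801
  = 20.7591
  ≈ 20.759
X − T̂ = 19 − 20.759 = -1.759 → -1.76

-1.76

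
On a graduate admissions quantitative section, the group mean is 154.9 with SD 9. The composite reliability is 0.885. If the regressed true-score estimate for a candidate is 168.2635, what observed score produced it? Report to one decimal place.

170.0

T̂ = ρX + (1 − ρ)μ  ⇒  X = (T̂ − (1 − ρ)μ) / ρ
X = (168.2635 − 0.115 × 154.9) / 0.885 = (168.2635 − 17.8135) / 0.885 = 150.4500 / 0.885 = 170.000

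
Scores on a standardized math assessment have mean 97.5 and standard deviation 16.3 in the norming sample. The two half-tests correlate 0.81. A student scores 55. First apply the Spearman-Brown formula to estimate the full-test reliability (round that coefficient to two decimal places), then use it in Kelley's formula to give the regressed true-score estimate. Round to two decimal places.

59.25

Spearman-Brown: ρ = 2r/(1 + r) = 2(0.81)/(1 + 0.81) = 1.620/1.81 = 0.8950 → 0.90
T̂ = 0.90(55) + 0.10(97.5) = 49.50 + 9.750 = 59.250 → 59.25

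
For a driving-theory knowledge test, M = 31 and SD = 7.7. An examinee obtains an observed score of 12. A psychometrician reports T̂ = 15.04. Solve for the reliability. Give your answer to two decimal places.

0.84

T̂ = ρX + (1 − ρ)μ  ⇒  T̂ − μ = ρ(X − μ)
ρ = (T̂ − μ)/(X − μ) = (15.04 − 31) / (12 − 31) = -15.96 / -19.0 = 0.8400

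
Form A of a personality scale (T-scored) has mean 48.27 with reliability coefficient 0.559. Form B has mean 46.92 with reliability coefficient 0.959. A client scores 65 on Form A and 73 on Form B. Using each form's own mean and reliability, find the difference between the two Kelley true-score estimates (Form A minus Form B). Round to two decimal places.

T̂_A = 0.559(65) + 0.441(48.27) = 57.6221
T̂_B = 0.959(73) + 0.041(46.92) = 71.9307
T̂_A − T̂_B = -14.3086

-14.31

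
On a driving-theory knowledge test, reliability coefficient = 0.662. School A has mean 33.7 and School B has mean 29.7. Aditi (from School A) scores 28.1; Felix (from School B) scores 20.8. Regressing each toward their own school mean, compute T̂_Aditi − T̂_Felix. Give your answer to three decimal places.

6.185

T̂_Aditi = 0.662(28.1) + 0.338(33.7) = 29.99280
T̂_Felix = 0.662(20.8) + 0.338(29.7) = 23.80820
Difference = 29.99280 − 23.80820 = 6.18460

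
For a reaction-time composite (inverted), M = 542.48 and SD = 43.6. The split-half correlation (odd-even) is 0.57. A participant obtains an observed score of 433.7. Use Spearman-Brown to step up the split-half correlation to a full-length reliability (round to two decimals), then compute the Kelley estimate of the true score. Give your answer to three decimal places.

Spearman-Brown: ρ = 2r/(1 + r) = 2(0.57)/(1 + 0.57) = 1.140/1.57 = 0.7261 → 0.73
Regress the observed score toward the mean by the unreliability: T̂ = 0.73·433.7 + 0.27·542.48 = 316.601 + 146.4696 = 463.0706.

463.071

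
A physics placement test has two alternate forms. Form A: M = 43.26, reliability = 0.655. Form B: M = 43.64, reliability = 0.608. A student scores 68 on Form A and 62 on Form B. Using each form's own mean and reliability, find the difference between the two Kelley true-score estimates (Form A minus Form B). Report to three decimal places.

4.662

T̂_A = 0.655(68) + 0.345(43.26) = 59.46470
T̂_B = 0.608(62) + 0.392(43.64) = 54.80288
T̂_A − T̂_B = 4.66182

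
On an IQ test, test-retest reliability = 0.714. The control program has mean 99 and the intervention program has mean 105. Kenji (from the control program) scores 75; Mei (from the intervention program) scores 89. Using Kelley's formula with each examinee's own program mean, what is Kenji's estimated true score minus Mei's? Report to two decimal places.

T̂_Kenji = 0.714(75) + 0.286(99) = 81.8640
T̂_Mei = 0.714(89) + 0.286(105) = 93.5760
Difference = 81.8640 − 93.5760 = -11.7120

-11.71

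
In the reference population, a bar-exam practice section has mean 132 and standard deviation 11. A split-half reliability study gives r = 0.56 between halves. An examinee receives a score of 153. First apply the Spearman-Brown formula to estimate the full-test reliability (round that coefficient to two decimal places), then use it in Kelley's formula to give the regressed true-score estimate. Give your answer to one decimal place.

Spearman-Brown: ρ = 2r/(1 + r) = 2(0.56)/(1 + 0.56) = 1.120/1.56 = 0.7179 → 0.72
T̂ = ρX + (1 − ρ)μ
  = 0.72 × 153 + 0.28 × 132
  = 110.16 + 36.96
  = 147.12
  ≈ 147.1

147.1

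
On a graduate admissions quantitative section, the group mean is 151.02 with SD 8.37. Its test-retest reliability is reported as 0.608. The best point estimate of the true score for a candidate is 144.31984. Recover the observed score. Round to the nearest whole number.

T̂ = ρX + (1 − ρ)μ  ⇒  X = (T̂ − (1 − ρ)μ) / ρ
X = (144.31984 − 0.392 × 151.02) / 0.608 = (144.31984 − 59.19984) / 0.608 = 85.12000 / 0.608 = 140.00

140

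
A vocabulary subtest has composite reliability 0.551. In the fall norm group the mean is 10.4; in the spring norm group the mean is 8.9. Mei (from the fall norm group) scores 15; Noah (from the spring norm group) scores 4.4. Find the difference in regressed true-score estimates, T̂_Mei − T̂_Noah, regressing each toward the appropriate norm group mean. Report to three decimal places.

T̂_Mei = 0.551(15) + 0.449(10.4) = 12.93460
T̂_Noah = 0.551(4.4) + 0.449(8.9) = 6.42050
Difference = 12.93460 − 6.42050 = 6.51410

6.514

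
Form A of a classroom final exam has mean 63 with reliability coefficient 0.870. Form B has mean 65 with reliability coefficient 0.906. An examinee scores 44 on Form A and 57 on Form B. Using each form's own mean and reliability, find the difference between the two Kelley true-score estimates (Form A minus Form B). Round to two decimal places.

-11.28

T̂_A = 0.870(44) + 0.130(63) = 46.4700
T̂_B = 0.906(57) + 0.094(65) = 57.7520
T̂_A − T̂_B = -11.2820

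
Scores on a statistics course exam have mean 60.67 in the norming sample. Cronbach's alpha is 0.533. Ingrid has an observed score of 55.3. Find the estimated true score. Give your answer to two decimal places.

57.81

T̂ = ρX + (1 − ρ)μ
  = 0.533 × 55.3 + 0.467 × 60.67
  = 29.4749 + 28.33289
  = 57.808
  ≈ 57.81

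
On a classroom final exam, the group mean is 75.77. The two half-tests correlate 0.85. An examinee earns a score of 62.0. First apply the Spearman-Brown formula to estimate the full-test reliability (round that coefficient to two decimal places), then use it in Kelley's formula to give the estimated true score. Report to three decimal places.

63.102

Spearman-Brown: ρ = 2r/(1 + r) = 2(0.85)/(1 + 0.85) = 1.700/1.85 = 0.9189 → 0.92
Regress the observed score toward the mean by the unreliability: T̂ = 0.92·62.0 + 0.08·75.77 = 57.040 + 6.0616 = 63.1016.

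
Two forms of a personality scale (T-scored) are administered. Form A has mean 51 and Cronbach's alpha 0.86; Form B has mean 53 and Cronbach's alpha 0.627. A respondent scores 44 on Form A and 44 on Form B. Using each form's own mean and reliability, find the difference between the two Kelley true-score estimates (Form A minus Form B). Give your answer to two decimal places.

-2.38

T̂_A = 0.86(44) + 0.14(51) = 44.9800
T̂_B = 0.627(44) + 0.373(53) = 47.3570
T̂_A − T̂_B = -2.3770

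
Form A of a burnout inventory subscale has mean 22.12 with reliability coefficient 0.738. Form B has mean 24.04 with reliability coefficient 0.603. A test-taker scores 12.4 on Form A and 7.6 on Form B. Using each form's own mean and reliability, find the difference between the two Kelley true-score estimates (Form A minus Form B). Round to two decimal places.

0.82

T̂_A = 0.738(12.4) + 0.262(22.12) = 14.9466
T̂_B = 0.603(7.6) + 0.397(24.04) = 14.1267
T̂_A − T̂_B = 0.8200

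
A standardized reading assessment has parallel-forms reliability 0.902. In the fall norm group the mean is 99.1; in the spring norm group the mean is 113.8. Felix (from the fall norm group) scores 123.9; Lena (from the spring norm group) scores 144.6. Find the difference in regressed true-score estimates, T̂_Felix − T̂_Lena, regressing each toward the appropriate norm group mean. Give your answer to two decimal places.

T̂_Felix = 0.902(123.9) + 0.098(99.1) = 121.4696
T̂_Lena = 0.902(144.6) + 0.098(113.8) = 141.5816
Difference = 121.4696 − 141.5816 = -20.1120

-20.11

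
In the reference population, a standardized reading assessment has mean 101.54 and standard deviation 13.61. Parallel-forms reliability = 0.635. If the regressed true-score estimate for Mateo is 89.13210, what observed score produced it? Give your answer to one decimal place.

82.0

T̂ = ρX + (1 − ρ)μ  ⇒  X = (T̂ − (1 − ρ)μ) / ρ
X = (89.13210 − 0.365 × 101.54) / 0.635 = (89.13210 − 37.06210) / 0.635 = 52.07000 / 0.635 = 82.000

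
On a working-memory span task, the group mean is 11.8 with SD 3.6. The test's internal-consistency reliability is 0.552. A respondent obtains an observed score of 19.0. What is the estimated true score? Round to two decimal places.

15.77

T̂ = 0.552(19.0) + 0.448(11.8) = 10.4880 + 5.2864 = 15.774 → 15.77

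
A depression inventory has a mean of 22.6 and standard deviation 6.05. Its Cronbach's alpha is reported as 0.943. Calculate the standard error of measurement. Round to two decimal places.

1.44

SEM = SD · √(1 − ρ) = 6.05 × √0.057 = 6.05 × 0.2387 = 1.444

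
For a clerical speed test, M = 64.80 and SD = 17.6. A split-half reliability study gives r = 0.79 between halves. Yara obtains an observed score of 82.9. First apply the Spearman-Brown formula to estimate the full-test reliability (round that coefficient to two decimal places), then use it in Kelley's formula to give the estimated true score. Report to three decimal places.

Spearman-Brown: ρ = 2r/(1 + r) = 2(0.79)/(1 + 0.79) = 1.580/1.79 = 0.8827 → 0.88
Regress the observed score toward the mean by the unreliability: T̂ = 0.88·82.9 + 0.12·64.80 = 72.952 + 7.7760 = 80.7280.

80.728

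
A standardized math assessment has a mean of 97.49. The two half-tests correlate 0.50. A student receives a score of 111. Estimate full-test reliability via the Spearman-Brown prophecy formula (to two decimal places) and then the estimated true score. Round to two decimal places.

106.54

Spearman-Brown: ρ = 2r/(1 + r) = 2(0.50)/(1 + 0.50) = 1.000/1.50 = 0.6667 → 0.67
T̂ = ρX + (1 − ρ)μ
  = 0.67 × 111 + 0.33 × 97.49
  = 74.37 + 32.1717
  = 106.542
  ≈ 106.54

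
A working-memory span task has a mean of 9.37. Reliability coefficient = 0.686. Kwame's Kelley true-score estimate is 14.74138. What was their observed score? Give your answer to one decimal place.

T̂ = ρX + (1 − ρ)μ  ⇒  X = (T̂ − (1 − ρ)μ) / ρ
X = (14.74138 − 0.314 × 9.37) / 0.686 = (14.74138 − 2.94218) / 0.686 = 11.79920 / 0.686 = 17.200

17.2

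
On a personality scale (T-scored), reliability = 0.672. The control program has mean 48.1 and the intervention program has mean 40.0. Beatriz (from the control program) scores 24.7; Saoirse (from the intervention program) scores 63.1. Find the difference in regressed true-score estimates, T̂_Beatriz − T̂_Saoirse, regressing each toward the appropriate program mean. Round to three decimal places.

-23.148

T̂_Beatriz = 0.672(24.7) + 0.328(48.1) = 32.37520
T̂_Saoirse = 0.672(63.1) + 0.328(40.0) = 55.52320
Difference = 32.37520 − 55.52320 = -23.14800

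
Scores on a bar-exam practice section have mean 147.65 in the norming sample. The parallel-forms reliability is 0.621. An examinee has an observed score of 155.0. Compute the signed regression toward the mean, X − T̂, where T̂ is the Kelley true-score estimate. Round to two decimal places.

2.79

T̂ = ρX + (1 − ρ)μ
  = 0.621 × 155.0 + 0.379 × 147.65
  = 96.2550 + 55.95935
  = 152.2143
  ≈ 152.214
X − T̂ = 155.0 − 152.214 = 2.786 → 2.79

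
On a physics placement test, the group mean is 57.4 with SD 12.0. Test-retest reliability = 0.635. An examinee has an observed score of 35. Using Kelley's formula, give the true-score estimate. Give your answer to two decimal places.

T̂ = ρX + (1 − ρ)μ
  = 0.635 × 35 + 0.365 × 57.4
  = 22.225 + 20.9510
  = 43.176
  ≈ 43.18

43.18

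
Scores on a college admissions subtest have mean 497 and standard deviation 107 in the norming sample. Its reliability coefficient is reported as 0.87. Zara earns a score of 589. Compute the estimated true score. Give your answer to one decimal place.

T̂ = ρX + (1 − ρ)μ
  = 0.87 × 589 + 0.13 × 497
  = 512.43 + 64.61
  = 577.04
  ≈ 577.0

577.0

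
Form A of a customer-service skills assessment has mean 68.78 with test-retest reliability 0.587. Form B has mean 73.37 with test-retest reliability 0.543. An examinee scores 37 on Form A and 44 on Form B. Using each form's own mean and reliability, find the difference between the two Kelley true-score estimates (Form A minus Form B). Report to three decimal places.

T̂_A = 0.587(37) + 0.413(68.78) = 50.12514
T̂_B = 0.543(44) + 0.457(73.37) = 57.42209
T̂_A − T̂_B = -7.29695

-7.297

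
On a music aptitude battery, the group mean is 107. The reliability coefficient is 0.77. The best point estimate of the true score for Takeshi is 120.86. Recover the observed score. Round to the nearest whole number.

125

T̂ = ρX + (1 − ρ)μ  ⇒  X = (T̂ − (1 − ρ)μ) / ρ
X = (120.86 − 0.23 × 107) / 0.77 = (120.86 − 24.61) / 0.77 = 96.25 / 0.77 = 125.00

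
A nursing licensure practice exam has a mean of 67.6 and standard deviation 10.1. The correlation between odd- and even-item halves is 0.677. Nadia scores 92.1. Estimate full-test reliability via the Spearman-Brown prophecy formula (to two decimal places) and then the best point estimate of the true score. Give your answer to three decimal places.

Spearman-Brown: ρ = 2r/(1 + r) = 2(0.677)/(1 + 0.677) = 1.3540/1.677 = 0.8074 → 0.81
T̂ = ρX + (1 − ρ)μ
  = 0.81 × 92.1 + 0.19 × 67.6
  = 74.601 + 12.844
  = 87.4450
  ≈ 87.445

87.445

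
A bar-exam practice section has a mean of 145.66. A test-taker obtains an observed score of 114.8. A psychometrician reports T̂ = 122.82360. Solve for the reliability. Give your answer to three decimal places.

0.740

T̂ = ρX + (1 − ρ)μ  ⇒  T̂ − μ = ρ(X − μ)
ρ = (T̂ − μ)/(X − μ) = (122.82360 − 145.66) / (114.8 − 145.66) = -22.83640 / -30.86 = 0.74000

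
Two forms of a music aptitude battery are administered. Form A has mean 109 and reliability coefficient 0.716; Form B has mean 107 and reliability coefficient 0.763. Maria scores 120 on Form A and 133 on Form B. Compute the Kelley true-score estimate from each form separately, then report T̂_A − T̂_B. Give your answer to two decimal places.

T̂_A = 0.716(120) + 0.284(109) = 116.8760
T̂_B = 0.763(133) + 0.237(107) = 126.8380
T̂_A − T̂_B = -9.9620

-9.96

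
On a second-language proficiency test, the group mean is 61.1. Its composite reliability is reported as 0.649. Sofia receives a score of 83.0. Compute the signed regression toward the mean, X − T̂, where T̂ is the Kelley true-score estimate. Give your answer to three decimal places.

7.687

T̂ = ρX + (1 − ρ)μ
  = 0.649 × 83.0 + 0.351 × 61.1
  = 53.8670 + 21.4461
  = 75.31310
  ≈ 75.3131
X − T̂ = 83.0 − 75.3131 = 7.6869 → 7.687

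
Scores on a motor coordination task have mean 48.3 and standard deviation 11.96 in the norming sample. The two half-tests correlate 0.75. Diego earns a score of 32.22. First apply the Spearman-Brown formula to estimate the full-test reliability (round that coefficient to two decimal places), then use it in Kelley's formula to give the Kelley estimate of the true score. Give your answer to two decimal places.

34.47

Spearman-Brown: ρ = 2r/(1 + r) = 2(0.75)/(1 + 0.75) = 1.500/1.75 = 0.8571 → 0.86
T̂ = ρX + (1 − ρ)μ
  = 0.86 × 32.22 + 0.14 × 48.3
  = 27.7092 + 6.762
  = 34.471
  ≈ 34.47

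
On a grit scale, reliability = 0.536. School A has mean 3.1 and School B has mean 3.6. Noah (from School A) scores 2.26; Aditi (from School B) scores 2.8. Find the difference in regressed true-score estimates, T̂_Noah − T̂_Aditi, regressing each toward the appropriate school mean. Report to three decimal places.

T̂_Noah = 0.536(2.26) + 0.464(3.1) = 2.64976
T̂_Aditi = 0.536(2.8) + 0.464(3.6) = 3.17120
Difference = 2.64976 − 3.17120 = -0.52144

-0.521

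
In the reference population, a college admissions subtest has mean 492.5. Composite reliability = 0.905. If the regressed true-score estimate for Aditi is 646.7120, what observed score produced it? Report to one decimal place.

662.9

T̂ = ρX + (1 − ρ)μ  ⇒  X = (T̂ − (1 − ρ)μ) / ρ
X = (646.7120 − 0.095 × 492.5) / 0.905 = (646.7120 − 46.7875) / 0.905 = 599.9245 / 0.905 = 662.900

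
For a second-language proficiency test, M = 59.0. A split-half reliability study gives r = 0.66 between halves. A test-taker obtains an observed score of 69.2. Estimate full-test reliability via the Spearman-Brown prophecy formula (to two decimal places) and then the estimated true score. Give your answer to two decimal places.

67.16

Spearman-Brown: ρ = 2r/(1 + r) = 2(0.66)/(1 + 0.66) = 1.320/1.66 = 0.7952 → 0.80
T̂ = ρX + (1 − ρ)μ
  = 0.80 × 69.2 + 0.20 × 59.0
  = 55.360 + 11.800
  = 67.160
  ≈ 67.16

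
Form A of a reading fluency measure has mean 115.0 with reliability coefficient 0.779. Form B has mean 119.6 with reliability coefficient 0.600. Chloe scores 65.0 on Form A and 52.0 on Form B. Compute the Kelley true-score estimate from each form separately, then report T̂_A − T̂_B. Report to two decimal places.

T̂_A = 0.779(65.0) + 0.221(115.0) = 76.0500
T̂_B = 0.600(52.0) + 0.400(119.6) = 79.0400
T̂_A − T̂_B = -2.9900

-2.99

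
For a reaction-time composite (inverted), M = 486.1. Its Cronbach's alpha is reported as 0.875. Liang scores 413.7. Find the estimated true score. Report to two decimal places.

T̂ = ρX + (1 − ρ)μ
  = 0.875 × 413.7 + 0.125 × 486.1
  = 361.9875 + 60.7625
  = 422.750
  ≈ 422.75

422.75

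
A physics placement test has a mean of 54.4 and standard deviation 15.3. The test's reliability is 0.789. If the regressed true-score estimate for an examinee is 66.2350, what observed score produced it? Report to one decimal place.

69.4

T̂ = ρX + (1 − ρ)μ  ⇒  X = (T̂ − (1 − ρ)μ) / ρ
X = (66.2350 − 0.211 × 54.4) / 0.789 = (66.2350 − 11.4784) / 0.789 = 54.7566 / 0.789 = 69.400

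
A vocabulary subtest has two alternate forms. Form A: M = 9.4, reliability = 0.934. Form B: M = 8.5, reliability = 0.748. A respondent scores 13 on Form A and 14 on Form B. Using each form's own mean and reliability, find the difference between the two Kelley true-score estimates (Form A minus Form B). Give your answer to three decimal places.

T̂_A = 0.934(13) + 0.066(9.4) = 12.76240
T̂_B = 0.748(14) + 0.252(8.5) = 12.61400
T̂_A − T̂_B = 0.14840

0.148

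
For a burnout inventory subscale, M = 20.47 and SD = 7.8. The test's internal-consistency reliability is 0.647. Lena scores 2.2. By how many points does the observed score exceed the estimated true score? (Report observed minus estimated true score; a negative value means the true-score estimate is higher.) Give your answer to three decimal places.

Regress the observed score toward the mean by the unreliability: T̂ = 0.647·2.2 + 0.353·20.47 = 1.4234 + 7.22591 = 8.64931.
X − T̂ = 2.2 − 8.6493 = -6.4493 → -6.449

-6.449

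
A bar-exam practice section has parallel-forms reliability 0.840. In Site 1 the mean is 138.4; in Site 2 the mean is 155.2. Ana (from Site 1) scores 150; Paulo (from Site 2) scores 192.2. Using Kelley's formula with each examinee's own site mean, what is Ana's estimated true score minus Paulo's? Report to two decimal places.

-38.14

T̂_Ana = 0.840(150) + 0.160(138.4) = 148.1440
T̂_Paulo = 0.840(192.2) + 0.160(155.2) = 186.2800
Difference = 148.1440 − 186.2800 = -38.1360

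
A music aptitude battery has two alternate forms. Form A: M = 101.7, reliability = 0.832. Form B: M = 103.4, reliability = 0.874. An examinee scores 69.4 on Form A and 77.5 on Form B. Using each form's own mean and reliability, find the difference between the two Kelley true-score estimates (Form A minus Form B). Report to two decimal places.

T̂_A = 0.832(69.4) + 0.168(101.7) = 74.8264
T̂_B = 0.874(77.5) + 0.126(103.4) = 80.7634
T̂_A − T̂_B = -5.9370

-5.94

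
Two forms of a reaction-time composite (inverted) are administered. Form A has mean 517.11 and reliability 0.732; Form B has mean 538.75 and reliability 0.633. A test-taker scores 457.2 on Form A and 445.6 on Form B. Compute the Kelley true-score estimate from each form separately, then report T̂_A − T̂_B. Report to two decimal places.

-6.53

T̂_A = 0.732(457.2) + 0.268(517.11) = 473.2559
T̂_B = 0.633(445.6) + 0.367(538.75) = 479.7860
T̂_A − T̂_B = -6.5302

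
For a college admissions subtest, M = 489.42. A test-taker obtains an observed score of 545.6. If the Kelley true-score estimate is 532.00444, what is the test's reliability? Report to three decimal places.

T̂ = ρX + (1 − ρ)μ  ⇒  T̂ − μ = ρ(X − μ)
ρ = (T̂ − μ)/(X − μ) = (532.00444 − 489.42) / (545.6 − 489.42) = 42.58444 / 56.18 = 0.75800

0.758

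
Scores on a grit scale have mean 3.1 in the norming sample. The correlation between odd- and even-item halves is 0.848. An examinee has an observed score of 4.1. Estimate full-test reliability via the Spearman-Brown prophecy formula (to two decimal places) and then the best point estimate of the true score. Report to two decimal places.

4.02

Spearman-Brown: ρ = 2r/(1 + r) = 2(0.848)/(1 + 0.848) = 1.6960/1.848 = 0.9177 → 0.92
T̂ = 0.92(4.1) + 0.08(3.1) = 3.772 + 0.248 = 4.020 → 4.02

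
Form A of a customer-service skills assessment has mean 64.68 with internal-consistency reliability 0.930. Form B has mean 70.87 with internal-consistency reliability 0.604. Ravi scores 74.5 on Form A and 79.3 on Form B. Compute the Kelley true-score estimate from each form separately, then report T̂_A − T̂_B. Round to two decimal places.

T̂_A = 0.930(74.5) + 0.070(64.68) = 73.8126
T̂_B = 0.604(79.3) + 0.396(70.87) = 75.9617
T̂_A − T̂_B = -2.1491

-2.15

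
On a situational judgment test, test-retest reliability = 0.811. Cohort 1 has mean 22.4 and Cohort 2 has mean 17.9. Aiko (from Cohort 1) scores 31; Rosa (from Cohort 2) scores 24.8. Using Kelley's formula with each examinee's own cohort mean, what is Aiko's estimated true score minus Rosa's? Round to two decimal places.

5.88

T̂_Aiko = 0.811(31) + 0.189(22.4) = 29.3746
T̂_Rosa = 0.811(24.8) + 0.189(17.9) = 23.4959
Difference = 29.3746 − 23.4959 = 5.8787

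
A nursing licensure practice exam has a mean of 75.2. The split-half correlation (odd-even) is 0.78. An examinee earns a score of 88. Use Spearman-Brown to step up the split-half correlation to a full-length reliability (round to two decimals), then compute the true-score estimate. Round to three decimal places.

86.464

Spearman-Brown: ρ = 2r/(1 + r) = 2(0.78)/(1 + 0.78) = 1.560/1.78 = 0.8764 → 0.88
Weight the observed score by reliability and the mean by (1 − reliability): T̂ = 0.88·88 + 0.12·75.2 = 77.44 + 9.024 = 86.4640.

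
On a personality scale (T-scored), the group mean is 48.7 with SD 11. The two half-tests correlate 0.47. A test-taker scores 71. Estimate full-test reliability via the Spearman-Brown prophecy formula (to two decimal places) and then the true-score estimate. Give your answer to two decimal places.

Spearman-Brown: ρ = 2r/(1 + r) = 2(0.47)/(1 + 0.47) = 0.940/1.47 = 0.6395 → 0.64
T̂ = 0.64(71) + 0.36(48.7) = 45.44 + 17.532 = 62.972 → 62.97

62.97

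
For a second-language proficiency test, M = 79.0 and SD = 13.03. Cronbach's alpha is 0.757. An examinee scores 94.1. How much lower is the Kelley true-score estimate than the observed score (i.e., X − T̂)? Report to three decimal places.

3.669

Regress the observed score toward the mean by the unreliability: T̂ = 0.757·94.1 + 0.243·79.0 = 71.2337 + 19.1970 = 90.43070.
X − T̂ = 94.1 − 90.4307 = 3.6693 → 3.669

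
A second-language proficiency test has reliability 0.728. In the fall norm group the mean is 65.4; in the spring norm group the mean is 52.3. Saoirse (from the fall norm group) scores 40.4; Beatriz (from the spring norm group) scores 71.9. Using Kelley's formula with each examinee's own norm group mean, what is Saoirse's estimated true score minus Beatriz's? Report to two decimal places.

-19.37

T̂_Saoirse = 0.728(40.4) + 0.272(65.4) = 47.2000
T̂_Beatriz = 0.728(71.9) + 0.272(52.3) = 66.5688
Difference = 47.2000 − 66.5688 = -19.3688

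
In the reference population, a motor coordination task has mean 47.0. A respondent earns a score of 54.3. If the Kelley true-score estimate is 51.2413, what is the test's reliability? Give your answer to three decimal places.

0.581

T̂ = ρX + (1 − ρ)μ  ⇒  T̂ − μ = ρ(X − μ)
ρ = (T̂ − μ)/(X − μ) = (51.2413 − 47.0) / (54.3 − 47.0) = 4.2413 / 7.3 = 0.58100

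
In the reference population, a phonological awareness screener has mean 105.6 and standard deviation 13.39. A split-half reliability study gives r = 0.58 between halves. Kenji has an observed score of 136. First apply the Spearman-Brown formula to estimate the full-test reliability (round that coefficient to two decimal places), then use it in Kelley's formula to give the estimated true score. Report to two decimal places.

127.79

Spearman-Brown: ρ = 2r/(1 + r) = 2(0.58)/(1 + 0.58) = 1.160/1.58 = 0.7342 → 0.73
T̂ = ρX + (1 − ρ)μ
  = 0.73 × 136 + 0.27 × 105.6
  = 99.28 + 28.512
  = 127.792
  ≈ 127.79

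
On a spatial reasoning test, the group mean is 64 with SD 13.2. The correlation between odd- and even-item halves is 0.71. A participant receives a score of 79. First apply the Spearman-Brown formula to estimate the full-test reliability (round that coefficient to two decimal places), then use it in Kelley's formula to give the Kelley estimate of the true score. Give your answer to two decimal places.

76.45

Spearman-Brown: ρ = 2r/(1 + r) = 2(0.71)/(1 + 0.71) = 1.420/1.71 = 0.8304 → 0.83
T̂ = 0.83(79) + 0.17(64) = 65.57 + 10.88 = 76.450 → 76.45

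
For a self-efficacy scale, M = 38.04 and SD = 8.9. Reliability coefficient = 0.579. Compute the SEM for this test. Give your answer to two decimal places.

5.77

SEM = SD · √(1 − ρ) = 8.9 × √0.421 = 8.9 × 0.6488 = 5.775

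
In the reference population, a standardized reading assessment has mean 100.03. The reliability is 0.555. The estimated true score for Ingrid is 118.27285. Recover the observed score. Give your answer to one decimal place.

T̂ = ρX + (1 − ρ)μ  ⇒  X = (T̂ − (1 − ρ)μ) / ρ
X = (118.27285 − 0.445 × 100.03) / 0.555 = (118.27285 − 44.51335) / 0.555 = 73.75950 / 0.555 = 132.900

132.9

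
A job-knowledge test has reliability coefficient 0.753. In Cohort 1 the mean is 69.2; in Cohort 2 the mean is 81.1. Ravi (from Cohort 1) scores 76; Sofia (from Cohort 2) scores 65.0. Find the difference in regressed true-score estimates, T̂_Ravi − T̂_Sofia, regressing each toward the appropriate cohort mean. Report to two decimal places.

5.34

T̂_Ravi = 0.753(76) + 0.247(69.2) = 74.3204
T̂_Sofia = 0.753(65.0) + 0.247(81.1) = 68.9767
Difference = 74.3204 − 68.9767 = 5.3437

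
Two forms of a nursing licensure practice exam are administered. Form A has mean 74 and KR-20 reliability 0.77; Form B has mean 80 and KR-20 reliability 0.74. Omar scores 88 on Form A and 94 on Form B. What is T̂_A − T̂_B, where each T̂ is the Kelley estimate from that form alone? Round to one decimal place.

-5.6

T̂_A = 0.77(88) + 0.23(74) = 84.780
T̂_B = 0.74(94) + 0.26(80) = 90.360
T̂_A − T̂_B = -5.580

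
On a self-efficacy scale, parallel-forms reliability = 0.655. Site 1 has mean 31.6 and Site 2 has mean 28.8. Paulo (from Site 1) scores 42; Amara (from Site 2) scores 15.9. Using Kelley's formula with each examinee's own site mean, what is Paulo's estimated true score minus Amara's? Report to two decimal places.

18.06

T̂_Paulo = 0.655(42) + 0.345(31.6) = 38.4120
T̂_Amara = 0.655(15.9) + 0.345(28.8) = 20.3505
Difference = 38.4120 − 20.3505 = 18.0615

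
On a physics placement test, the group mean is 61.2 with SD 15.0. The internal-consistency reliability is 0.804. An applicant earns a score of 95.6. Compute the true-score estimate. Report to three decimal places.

88.858

T̂ = 0.804(95.6) + 0.196(61.2) = 76.8624 + 11.9952 = 88.8576 → 88.858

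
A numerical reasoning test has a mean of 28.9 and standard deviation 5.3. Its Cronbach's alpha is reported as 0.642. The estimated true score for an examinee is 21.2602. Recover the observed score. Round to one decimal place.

17.0

T̂ = ρX + (1 − ρ)μ  ⇒  X = (T̂ − (1 − ρ)μ) / ρ
X = (21.2602 − 0.358 × 28.9) / 0.642 = (21.2602 − 10.3462) / 0.642 = 10.9140 / 0.642 = 17.000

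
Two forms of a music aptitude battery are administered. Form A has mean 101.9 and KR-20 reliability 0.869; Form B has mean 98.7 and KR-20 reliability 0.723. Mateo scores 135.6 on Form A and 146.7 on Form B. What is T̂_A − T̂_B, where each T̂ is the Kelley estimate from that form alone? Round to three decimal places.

T̂_A = 0.869(135.6) + 0.131(101.9) = 131.18530
T̂_B = 0.723(146.7) + 0.277(98.7) = 133.40400
T̂_A − T̂_B = -2.21870

-2.219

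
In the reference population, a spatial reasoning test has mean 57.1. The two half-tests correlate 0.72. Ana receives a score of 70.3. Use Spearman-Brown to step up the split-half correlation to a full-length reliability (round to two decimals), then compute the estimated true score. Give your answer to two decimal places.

Spearman-Brown: ρ = 2r/(1 + r) = 2(0.72)/(1 + 0.72) = 1.440/1.72 = 0.8372 → 0.84
T̂ = ρX + (1 − ρ)μ
  = 0.84 × 70.3 + 0.16 × 57.1
  = 59.052 + 9.136
  = 68.188
  ≈ 68.19

68.19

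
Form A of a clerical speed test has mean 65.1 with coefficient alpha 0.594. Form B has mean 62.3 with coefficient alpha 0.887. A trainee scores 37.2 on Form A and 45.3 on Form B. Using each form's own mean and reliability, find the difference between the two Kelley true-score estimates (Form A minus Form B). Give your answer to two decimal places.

1.31

T̂_A = 0.594(37.2) + 0.406(65.1) = 48.5274
T̂_B = 0.887(45.3) + 0.113(62.3) = 47.2210
T̂_A − T̂_B = 1.3064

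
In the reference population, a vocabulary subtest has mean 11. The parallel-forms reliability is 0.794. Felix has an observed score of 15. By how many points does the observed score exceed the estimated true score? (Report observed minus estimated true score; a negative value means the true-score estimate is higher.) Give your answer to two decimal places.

0.82

T̂ = ρX + (1 − ρ)μ
  = 0.794 × 15 + 0.206 × 11
  = 11.910 + 2.266
  = 14.1760
  ≈ 14.176
X − T̂ = 15 − 14.176 = 0.824 → 0.82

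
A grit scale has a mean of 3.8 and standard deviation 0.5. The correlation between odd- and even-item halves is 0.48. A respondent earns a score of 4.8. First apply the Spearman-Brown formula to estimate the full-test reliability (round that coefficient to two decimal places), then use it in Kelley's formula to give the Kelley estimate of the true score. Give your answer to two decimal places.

4.45

Spearman-Brown: ρ = 2r/(1 + r) = 2(0.48)/(1 + 0.48) = 0.960/1.48 = 0.6486 → 0.65
T̂ = 0.65(4.8) + 0.35(3.8) = 3.120 + 1.330 = 4.450 → 4.45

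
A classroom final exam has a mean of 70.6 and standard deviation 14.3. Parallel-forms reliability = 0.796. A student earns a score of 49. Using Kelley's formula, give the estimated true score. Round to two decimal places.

T̂ = ρX + (1 − ρ)μ
  = 0.796 × 49 + 0.204 × 70.6
  = 39.004 + 14.4024
  = 53.406
  ≈ 53.41

53.41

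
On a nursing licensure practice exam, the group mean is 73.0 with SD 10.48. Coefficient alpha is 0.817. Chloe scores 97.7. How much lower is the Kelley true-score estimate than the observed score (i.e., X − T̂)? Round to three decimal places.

Weight the observed score by reliability and the mean by (1 − reliability): T̂ = 0.817·97.7 + 0.183·73.0 = 79.8209 + 13.3590 = 93.17990.
X − T̂ = 97.7 − 93.1799 = 4.5201 → 4.520

4.520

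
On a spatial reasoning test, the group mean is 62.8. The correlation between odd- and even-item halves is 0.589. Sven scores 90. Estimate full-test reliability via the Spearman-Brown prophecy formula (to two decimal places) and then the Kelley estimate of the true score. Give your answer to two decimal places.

Spearman-Brown: ρ = 2r/(1 + r) = 2(0.589)/(1 + 0.589) = 1.1780/1.589 = 0.7413 → 0.74
T̂ = ρX + (1 − ρ)μ
  = 0.74 × 90 + 0.26 × 62.8
  = 66.60 + 16.328
  = 82.928
  ≈ 82.93

82.93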